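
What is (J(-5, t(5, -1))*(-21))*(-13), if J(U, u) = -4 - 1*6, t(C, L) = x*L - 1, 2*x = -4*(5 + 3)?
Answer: -2730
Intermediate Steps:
x = -16 (x = (-4*(5 + 3))/2 = (-4*8)/2 = (½)*(-32) = -16)
t(C, L) = -1 - 16*L (t(C, L) = -16*L - 1 = -1 - 16*L)
J(U, u) = -10 (J(U, u) = -4 - 6 = -10)
(J(-5, t(5, -1))*(-21))*(-13) = -10*(-21)*(-13) = 210*(-13) = -2730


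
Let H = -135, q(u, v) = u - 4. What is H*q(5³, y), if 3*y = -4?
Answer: -16335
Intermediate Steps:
y = -4/3 (y = (⅓)*(-4) = -4/3 ≈ -1.3333)
q(u, v) = -4 + u
H*q(5³, y) = -135*(-4 + 5³) = -135*(-4 + 125) = -135*121 = -16335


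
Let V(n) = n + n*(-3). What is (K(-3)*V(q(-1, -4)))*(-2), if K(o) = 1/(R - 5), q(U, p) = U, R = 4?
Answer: 4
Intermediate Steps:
K(o) = -1 (K(o) = 1/(4 - 5) = 1/(-1) = -1)
V(n) = -2*n (V(n) = n - 3*n = -2*n)
(K(-3)*V(q(-1, -4)))*(-2) = -(-2)*(-1)*(-2) = -1*2*(-2) = -2*(-2) = 4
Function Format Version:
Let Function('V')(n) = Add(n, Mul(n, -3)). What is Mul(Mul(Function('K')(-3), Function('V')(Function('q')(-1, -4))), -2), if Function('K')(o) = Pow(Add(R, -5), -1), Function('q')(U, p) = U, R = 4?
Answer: 4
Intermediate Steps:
Function('K')(o) = -1 (Function('K')(o) = Pow(Add(4, -5), -1) = Pow(-1, -1) = -1)
Function('V')(n) = Mul(-2, n) (Function('V')(n) = Add(n, Mul(-3, n)) = Mul(-2, n))
Mul(Mul(Function('K')(-3), Function('V')(Function('q')(-1, -4))), -2) = Mul(Mul(-1, Mul(-2, -1)), -2) = Mul(Mul(-1, 2), -2) = Mul(-2, -2) = 4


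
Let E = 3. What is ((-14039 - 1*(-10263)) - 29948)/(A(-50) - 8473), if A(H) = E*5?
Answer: 16862/4229 ≈ 3.9872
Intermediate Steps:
A(H) = 15 (A(H) = 3*5 = 15)
((-14039 - 1*(-10263)) - 29948)/(A(-50) - 8473) = ((-14039 - 1*(-10263)) - 29948)/(15 - 8473) = ((-14039 + 10263) - 29948)/(-8458) = (-3776 - 29948)*(-1/8458) = -33724*(-1/8458) = 16862/4229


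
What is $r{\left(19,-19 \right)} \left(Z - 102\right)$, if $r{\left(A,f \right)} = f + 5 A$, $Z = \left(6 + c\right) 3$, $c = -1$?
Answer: $-6612$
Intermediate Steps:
$Z = 15$ ($Z = \left(6 - 1\right) 3 = 5 \cdot 3 = 15$)
$r{\left(19,-19 \right)} \left(Z - 102\right) = \left(-19 + 5 \cdot 19\right) \left(15 - 102\right) = \left(-19 + 95\right) \left(-87\right) = 76 \left(-87\right) = -6612$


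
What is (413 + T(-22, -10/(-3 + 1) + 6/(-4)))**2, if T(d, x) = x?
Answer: 693889/4 ≈ 1.7347e+5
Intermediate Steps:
(413 + T(-22, -10/(-3 + 1) + 6/(-4)))**2 = (413 + (-10/(-3 + 1) + 6/(-4)))**2 = (413 + (-10/(-2) + 6*(-1/4)))**2 = (413 + (-10*(-1/2) - 3/2))**2 = (413 + (5 - 3/2))**2 = (413 + 7/2)**2 = (833/2)**2 = 693889/4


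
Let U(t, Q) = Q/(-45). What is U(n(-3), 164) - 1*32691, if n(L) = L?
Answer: -1471259/45 ≈ -32695.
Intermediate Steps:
U(t, Q) = -Q/45 (U(t, Q) = Q*(-1/45) = -Q/45)
U(n(-3), 164) - 1*32691 = -1/45*164 - 1*32691 = -164/45 - 32691 = -1471259/45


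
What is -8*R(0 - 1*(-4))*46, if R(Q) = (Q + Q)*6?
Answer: -17664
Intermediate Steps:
R(Q) = 12*Q (R(Q) = (2*Q)*6 = 12*Q)
-8*R(0 - 1*(-4))*46 = -96*(0 - 1*(-4))*46 = -96*(0 + 4)*46 = -96*4*46 = -8*48*46 = -384*46 = -17664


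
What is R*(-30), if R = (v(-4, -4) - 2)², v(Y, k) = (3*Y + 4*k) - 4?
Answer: -34680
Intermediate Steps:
v(Y, k) = -4 + 3*Y + 4*k
R = 1156 (R = ((-4 + 3*(-4) + 4*(-4)) - 2)² = ((-4 - 12 - 16) - 2)² = (-32 - 2)² = (-34)² = 1156)
R*(-30) = 1156*(-30) = -34680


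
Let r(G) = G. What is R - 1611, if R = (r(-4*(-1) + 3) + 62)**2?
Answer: 3150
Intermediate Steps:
R = 4761 (R = ((-4*(-1) + 3) + 62)**2 = ((4 + 3) + 62)**2 = (7 + 62)**2 = 69**2 = 4761)
R - 1611 = 4761 - 1611 = 3150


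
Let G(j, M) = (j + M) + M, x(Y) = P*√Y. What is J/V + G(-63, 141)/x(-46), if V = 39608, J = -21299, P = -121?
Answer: -21299/39608 + 219*I*√46/5566 ≈ -0.53774 + 0.26686*I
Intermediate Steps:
x(Y) = -121*√Y
G(j, M) = j + 2*M (G(j, M) = (M + j) + M = j + 2*M)
J/V + G(-63, 141)/x(-46) = -21299/39608 + (-63 + 2*141)/((-121*I*√46)) = -21299*1/39608 + (-63 + 282)/((-121*I*√46)) = -21299/39608 + 219/((-121*I*√46)) = -21299/39608 + 219*(I*√46/5566) = -21299/39608 + 219*I*√46/5566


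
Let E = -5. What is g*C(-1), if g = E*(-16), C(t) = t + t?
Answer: -160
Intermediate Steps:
C(t) = 2*t
g = 80 (g = -5*(-16) = 80)
g*C(-1) = 80*(2*(-1)) = 80*(-2) = -160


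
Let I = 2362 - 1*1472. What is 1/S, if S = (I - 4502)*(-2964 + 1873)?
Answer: 1/3940692 ≈ 2.5376e-7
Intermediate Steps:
I = 890 (I = 2362 - 1472 = 890)
S = 3940692 (S = (890 - 4502)*(-2964 + 1873) = -3612*(-1091) = 3940692)
1/S = 1/3940692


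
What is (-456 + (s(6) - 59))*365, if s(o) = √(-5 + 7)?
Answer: -187975 + 365*√2 ≈ -1.8746e+5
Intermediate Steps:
s(o) = √2
(-456 + (s(6) - 59))*365 = (-456 + (√2 - 59))*365 = (-456 + (-59 + √2))*365 = (-515 + √2)*365 = -187975 + 365*√2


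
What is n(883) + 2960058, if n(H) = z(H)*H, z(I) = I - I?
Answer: 2960058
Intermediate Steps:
z(I) = 0
n(H) = 0 (n(H) = 0*H = 0)
n(883) + 2960058 = 0 + 2960058 = 2960058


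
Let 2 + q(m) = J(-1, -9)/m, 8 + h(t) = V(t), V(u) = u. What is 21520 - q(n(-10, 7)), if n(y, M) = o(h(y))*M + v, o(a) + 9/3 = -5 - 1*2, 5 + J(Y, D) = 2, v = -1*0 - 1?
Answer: 1528059/71 ≈ 21522.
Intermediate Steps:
h(t) = -8 + t
v = -1 (v = 0 - 1 = -1)
J(Y, D) = -3 (J(Y, D) = -5 + 2 = -3)
o(a) = -10 (o(a) = -3 + (-5 - 1*2) = -3 + (-5 - 2) = -3 - 7 = -10)
n(y, M) = -1 - 10*M (n(y, M) = -10*M - 1 = -1 - 10*M)
q(m) = -2 - 3/m
21520 - q(n(-10, 7)) = 21520 - (-2 - 3/(-1 - 10*7)) = 21520 - (-2 - 3/(-1 - 70)) = 21520 - (-2 - 3/(-71)) = 21520 - (-2 - 3*(-1/71)) = 21520 - (-2 + 3/71) = 21520 - 1*(-139/71) = 21520 + 139/71 = 1528059/71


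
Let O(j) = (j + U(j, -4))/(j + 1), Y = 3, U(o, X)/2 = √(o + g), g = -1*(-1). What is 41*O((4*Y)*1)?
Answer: 492/13 + 82*√13/13 ≈ 60.589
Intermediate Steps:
g = 1
U(o, X) = 2*√(1 + o) (U(o, X) = 2*√(o + 1) = 2*√(1 + o))
O(j) = (j + 2*√(1 + j))/(1 + j) (O(j) = (j + 2*√(1 + j))/(j + 1) = (j + 2*√(1 + j))/(1 + j))
41*O((4*Y)*1) = 41*(((4*3)*1 + 2*√(1 + (4*3)*1))/(1 + (4*3)*1)) = 41*((12*1 + 2*√(1 + 12*1))/(1 + 12*1)) = 41*((12 + 2*√(1 + 12))/(1 + 12)) = 41*((12 + 2*√13)/13) = 41*(12/13 + 2*√13/13) = 492/13 + 82*√13/13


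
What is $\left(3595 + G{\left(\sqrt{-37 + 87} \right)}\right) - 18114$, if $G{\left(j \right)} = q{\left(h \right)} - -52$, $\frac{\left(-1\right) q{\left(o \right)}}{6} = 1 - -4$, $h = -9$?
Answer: $-14497$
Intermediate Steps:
$q{\left(o \right)} = -30$ ($q{\left(o \right)} = - 6 \left(1 - -4\right) = - 6 \left(1 + 4\right) = \left(-6\right) 5 = -30$)
$G{\left(j \right)} = 22$ ($G{\left(j \right)} = -30 - -52 = -30 + 52 = 22$)
$\left(3595 + G{\left(\sqrt{-37 + 87} \right)}\right) - 18114 = \left(3595 + 22\right) - 18114 = 3617 - 18114 = -14497$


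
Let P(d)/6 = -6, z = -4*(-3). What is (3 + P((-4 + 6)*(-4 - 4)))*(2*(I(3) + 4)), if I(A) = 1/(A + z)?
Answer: -1342/5 ≈ -268.40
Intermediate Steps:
z = 12
P(d) = -36 (P(d) = 6*(-6) = -36)
I(A) = 1/(12 + A) (I(A) = 1/(A + 12) = 1/(12 + A))
(3 + P((-4 + 6)*(-4 - 4)))*(2*(I(3) + 4)) = (3 - 36)*(2*(1/(12 + 3) + 4)) = -66*(1/15 + 4) = -66*61/15 = -33*122/15 = -1342/5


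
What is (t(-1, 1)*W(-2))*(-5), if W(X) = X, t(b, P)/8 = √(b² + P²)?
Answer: 80*√2 ≈ 113.14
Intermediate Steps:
t(b, P) = 8*√(P² + b²) (t(b, P) = 8*√(b² + P²) = 8*√(P² + b²))
(t(-1, 1)*W(-2))*(-5) = ((8*√(1² + (-1)²))*(-2))*(-5) = ((8*√(1 + 1))*(-2))*(-5) = ((8*√2)*(-2))*(-5) = -16*√2*(-5) = 80*√2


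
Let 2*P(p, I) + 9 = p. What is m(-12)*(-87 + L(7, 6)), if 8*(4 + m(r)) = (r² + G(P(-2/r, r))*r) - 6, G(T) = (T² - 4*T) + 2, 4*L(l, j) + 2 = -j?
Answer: 388841/96 ≈ 4050.4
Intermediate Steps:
L(l, j) = -½ - j/4 (L(l, j) = -½ + (-j)/4 = -½ - j/4)
P(p, I) = -9/2 + p/2
G(T) = 2 + T² - 4*T
m(r) = -19/4 + r²/8 + r*(20 + (-9/2 - 1/r)² + 4/r)/8 (m(r) = -4 + ((r² + (2 + (-9/2 + (-2/r)/2)² - 4*(-9/2 + (-2/r)/2))*r) - 6)/8 = -4 + ((r² + (2 + (-9/2 - 1/r)² - 4*(-9/2 - 1/r))*r) - 6)/8 = -4 + ((r² + (2 + (-9/2 - 1/r)² + (18 + 4/r))*r) - 6)/8 = -4 + ((r² + (20 + (-9/2 - 1/r)² + 4/r)*r) - 6)/8 = -4 + ((r² + r*(20 + (-9/2 - 1/r)² + 4/r)) - 6)/8 = -4 + (-6 + r² + r*(20 + (-9/2 - 1/r)² + 4/r))/8 = -4 + (-¾ + r²/8 + r*(20 + (-9/2 - 1/r)² + 4/r)/8) = -19/4 + r²/8 + r*(20 + (-9/2 - 1/r)² + 4/r)/8)
m(-12)*(-87 + L(7, 6)) = ((1/32)*(4 - 100*(-12) + 4*(-12)³ + 161*(-12)²)/(-12))*(-87 + (-½ - ¼*6)) = ((1/32)*(-1/12)*(4 + 1200 + 4*(-1728) + 161*144))*(-87 + (-½ - 3/2)) = ((1/32)*(-1/12)*(4 + 1200 - 6912 + 23184))*(-87 - 2) = ((1/32)*(-1/12)*17476)*(-89) = -4369/96*(-89) = 388841/96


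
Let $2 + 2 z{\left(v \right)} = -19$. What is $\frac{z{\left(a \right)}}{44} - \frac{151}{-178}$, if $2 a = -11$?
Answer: $\frac{4775}{7832} \approx 0.60968$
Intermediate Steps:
$a = - \frac{11}{2}$ ($a = \frac{1}{2} \left(-11\right) = - \frac{11}{2} \approx -5.5$)
$z{\left(v \right)} = - \frac{21}{2}$ ($z{\left(v \right)} = -1 + \frac{1}{2} \left(-19\right) = -1 - \frac{19}{2} = - \frac{21}{2}$)
$\frac{z{\left(a \right)}}{44} - \frac{151}{-178} = - \frac{21}{2 \cdot 44} - \frac{151}{-178} = \left(- \frac{21}{2}\right) \frac{1}{44} - - \frac{151}{178} = - \frac{21}{88} + \frac{151}{178} = \frac{4775}{7832}$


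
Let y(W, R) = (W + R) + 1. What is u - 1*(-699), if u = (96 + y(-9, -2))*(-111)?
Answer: -8847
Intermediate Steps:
y(W, R) = 1 + R + W (y(W, R) = (R + W) + 1 = 1 + R + W)
u = -9546 (u = (96 + (1 - 2 - 9))*(-111) = (96 - 10)*(-111) = 86*(-111) = -9546)
u - 1*(-699) = -9546 - 1*(-699) = -9546 + 699 = -8847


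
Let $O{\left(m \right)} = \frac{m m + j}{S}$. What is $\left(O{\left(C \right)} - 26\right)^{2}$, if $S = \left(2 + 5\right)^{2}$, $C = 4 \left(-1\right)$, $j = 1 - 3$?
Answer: $\frac{32400}{49} \approx 661.22$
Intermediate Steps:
$j = -2$ ($j = 1 - 3 = -2$)
$C = -4$
$S = 49$ ($S = 7^{2} = 49$)
$O{\left(m \right)} = - \frac{2}{49} + \frac{m^{2}}{49}$ ($O{\left(m \right)} = \frac{m m - 2}{49} = \left(m^{2} - 2\right) \frac{1}{49} = \left(-2 + m^{2}\right) \frac{1}{49} = - \frac{2}{49} + \frac{m^{2}}{49}$)
$\left(O{\left(C \right)} - 26\right)^{2} = \left(\left(- \frac{2}{49} + \frac{\left(-4\right)^{2}}{49}\right) - 26\right)^{2} = \left(\left(- \frac{2}{49} + \frac{1}{49} \cdot 16\right) - 26\right)^{2} = \left(\left(- \frac{2}{49} + \frac{16}{49}\right) - 26\right)^{2} = \left(\frac{2}{7} - 26\right)^{2} = \left(- \frac{180}{7}\right)^{2} = \frac{32400}{49}$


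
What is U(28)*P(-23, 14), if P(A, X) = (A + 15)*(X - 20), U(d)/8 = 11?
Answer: 4224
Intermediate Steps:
U(d) = 88 (U(d) = 8*11 = 88)
P(A, X) = (-20 + X)*(15 + A) (P(A, X) = (15 + A)*(-20 + X) = (-20 + X)*(15 + A))
U(28)*P(-23, 14) = 88*(-300 - 20*(-23) + 15*14 - 23*14) = 88*(-300 + 460 + 210 - 322) = 88*48 = 4224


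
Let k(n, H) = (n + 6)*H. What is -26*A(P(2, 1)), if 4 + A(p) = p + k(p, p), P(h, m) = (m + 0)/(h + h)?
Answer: 455/8 ≈ 56.875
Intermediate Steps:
k(n, H) = H*(6 + n) (k(n, H) = (6 + n)*H = H*(6 + n))
P(h, m) = m/(2*h) (P(h, m) = m/((2*h)) = m*(1/(2*h)) = m/(2*h))
A(p) = -4 + p + p*(6 + p) (A(p) = -4 + (p + p*(6 + p)) = -4 + p + p*(6 + p))
-26*A(P(2, 1)) = -26*(-4 + (½)*1/2 + ((½)*1/2)*(6 + (½)*1/2)) = -26*(-4 + (½)*1*(½) + ((½)*1*(½))*(6 + (½)*1*(½))) = -26*(-4 + ¼ + (6 + ¼)/4) = -26*(-4 + ¼ + (¼)*(25/4)) = -26*(-4 + ¼ + 25/16) = -26*(-35/16) = 455/8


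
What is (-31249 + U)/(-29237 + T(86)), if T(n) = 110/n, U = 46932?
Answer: -674369/1257136 ≈ -0.53643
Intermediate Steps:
(-31249 + U)/(-29237 + T(86)) = (-31249 + 46932)/(-29237 + 110/86) = 15683/(-29237 + 110*(1/86)) = 15683/(-29237 + 55/43) = 15683/(-1257136/43) = 15683*(-43/1257136) = -674369/1257136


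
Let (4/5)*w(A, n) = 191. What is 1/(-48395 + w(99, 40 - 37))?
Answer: -4/192625 ≈ -2.0766e-5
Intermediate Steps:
w(A, n) = 955/4 (w(A, n) = (5/4)*191 = 955/4)
1/(-48395 + w(99, 40 - 37)) = 1/(-48395 + 955/4) = 1/(-192625/4) = -4/192625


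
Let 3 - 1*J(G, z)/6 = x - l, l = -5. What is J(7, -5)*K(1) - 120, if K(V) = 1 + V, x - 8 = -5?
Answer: -180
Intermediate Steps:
x = 3 (x = 8 - 5 = 3)
J(G, z) = -30 (J(G, z) = 18 - 6*(3 - 1*(-5)) = 18 - 6*(3 + 5) = 18 - 6*8 = 18 - 48 = -30)
J(7, -5)*K(1) - 120 = -30*(1 + 1) - 120 = -30*2 - 120 = -60 - 120 = -180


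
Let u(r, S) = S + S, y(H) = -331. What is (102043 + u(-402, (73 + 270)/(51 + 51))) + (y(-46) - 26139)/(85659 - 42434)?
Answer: 44992943726/440895 ≈ 1.0205e+5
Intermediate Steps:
u(r, S) = 2*S
(102043 + u(-402, (73 + 270)/(51 + 51))) + (y(-46) - 26139)/(85659 - 42434) = (102043 + 2*((73 + 270)/(51 + 51))) + (-331 - 26139)/(85659 - 42434) = (102043 + 2*(343/102)) - 26470/43225 = (102043 + 2*(343*(1/102))) - 26470*1/43225 = (102043 + 2*(343/102)) - 5294/8645 = (102043 + 343/51) - 5294/8645 = 5204536/51 - 5294/8645 = 44992943726/440895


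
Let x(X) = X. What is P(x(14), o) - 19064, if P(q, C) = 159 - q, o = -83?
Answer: -18919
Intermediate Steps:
P(x(14), o) - 19064 = (159 - 1*14) - 19064 = (159 - 14) - 19064 = 145 - 19064 = -18919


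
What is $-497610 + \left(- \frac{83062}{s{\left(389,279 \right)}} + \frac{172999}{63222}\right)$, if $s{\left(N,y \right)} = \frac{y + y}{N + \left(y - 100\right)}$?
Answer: $- \frac{3422881956145}{5879646} \approx -5.8216 \cdot 10^{5}$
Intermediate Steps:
$s{\left(N,y \right)} = \frac{2 y}{-100 + N + y}$ ($s{\left(N,y \right)} = \frac{2 y}{N + \left(-100 + y\right)} = \frac{2 y}{-100 + N + y}$)
$-497610 + \left(- \frac{83062}{s{\left(389,279 \right)}} + \frac{172999}{63222}\right) = -497610 + \left(- \frac{83062}{2 \cdot 279 \frac{1}{-100 + 389 + 279}} + \frac{172999}{63222}\right) = -497610 + \left(- \frac{83062}{2 \cdot 279 \cdot \frac{1}{568}} + 172999 \cdot \frac{1}{63222}\right) = -497610 + \left(- \frac{83062}{2 \cdot 279 \cdot \frac{1}{568}} + \frac{172999}{63222}\right) = -497610 + \left(- \frac{83062}{\frac{279}{284}} + \frac{172999}{63222}\right) = -497610 + \left(\left(-83062\right) \frac{284}{279} + \frac{172999}{63222}\right) = -497610 + \left(- \frac{23589608}{279} + \frac{172999}{63222}\right) = -497610 - \frac{497111310085}{5879646} = - \frac{3422881956145}{5879646}$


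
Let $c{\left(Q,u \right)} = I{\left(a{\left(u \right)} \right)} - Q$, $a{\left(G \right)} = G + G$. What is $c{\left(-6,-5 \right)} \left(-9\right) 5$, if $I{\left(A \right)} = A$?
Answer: $180$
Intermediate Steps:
$a{\left(G \right)} = 2 G$
$c{\left(Q,u \right)} = - Q + 2 u$ ($c{\left(Q,u \right)} = 2 u - Q = - Q + 2 u$)
$c{\left(-6,-5 \right)} \left(-9\right) 5 = \left(\left(-1\right) \left(-6\right) + 2 \left(-5\right)\right) \left(-9\right) 5 = \left(6 - 10\right) \left(-9\right) 5 = \left(-4\right) \left(-9\right) 5 = 36 \cdot 5 = 180$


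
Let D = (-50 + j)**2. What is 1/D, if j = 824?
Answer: 1/599076 ≈ 1.6692e-6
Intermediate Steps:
D = 599076 (D = (-50 + 824)**2 = 774**2 = 599076)
1/D = 1/599076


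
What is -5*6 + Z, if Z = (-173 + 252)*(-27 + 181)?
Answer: 12136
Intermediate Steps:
Z = 12166 (Z = 79*154 = 12166)
-5*6 + Z = -5*6 + 12166 = -30 + 12166 = 12136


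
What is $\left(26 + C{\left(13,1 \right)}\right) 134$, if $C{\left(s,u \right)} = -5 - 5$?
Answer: $2144$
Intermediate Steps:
$C{\left(s,u \right)} = -10$
$\left(26 + C{\left(13,1 \right)}\right) 134 = \left(26 - 10\right) 134 = 16 \cdot 134 = 2144$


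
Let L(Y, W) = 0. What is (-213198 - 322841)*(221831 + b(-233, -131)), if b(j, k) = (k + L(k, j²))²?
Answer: -128109032688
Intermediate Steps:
b(j, k) = k² (b(j, k) = (k + 0)² = k²)
(-213198 - 322841)*(221831 + b(-233, -131)) = (-213198 - 322841)*(221831 + (-131)²) = -536039*(221831 + 17161) = -536039*238992 = -128109032688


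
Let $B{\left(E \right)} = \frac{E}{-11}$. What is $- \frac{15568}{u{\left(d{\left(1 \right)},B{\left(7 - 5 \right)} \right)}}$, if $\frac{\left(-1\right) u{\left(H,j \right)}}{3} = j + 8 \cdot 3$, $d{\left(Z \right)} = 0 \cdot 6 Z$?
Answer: $\frac{85624}{393} \approx 217.87$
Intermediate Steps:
$d{\left(Z \right)} = 0$ ($d{\left(Z \right)} = 0 Z = 0$)
$B{\left(E \right)} = - \frac{E}{11}$ ($B{\left(E \right)} = E \left(- \frac{1}{11}\right) = - \frac{E}{11}$)
$u{\left(H,j \right)} = -72 - 3 j$ ($u{\left(H,j \right)} = - 3 \left(j + 8 \cdot 3\right) = - 3 \left(j + 24\right) = - 3 \left(24 + j\right) = -72 - 3 j$)
$- \frac{15568}{u{\left(d{\left(1 \right)},B{\left(7 - 5 \right)} \right)}} = - \frac{15568}{-72 - 3 \left(- \frac{7 - 5}{11}\right)} = - \frac{15568}{-72 - 3 \left(\left(- \frac{1}{11}\right) 2\right)} = - \frac{15568}{-72 - - \frac{6}{11}} = - \frac{15568}{-72 + \frac{6}{11}} = - \frac{15568}{- \frac{786}{11}} = \left(-15568\right) \left(- \frac{11}{786}\right) = \frac{85624}{393}$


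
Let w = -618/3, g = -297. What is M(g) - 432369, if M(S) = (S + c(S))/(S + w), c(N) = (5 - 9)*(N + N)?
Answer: -217483686/503 ≈ -4.3237e+5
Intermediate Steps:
c(N) = -8*N
w = -206 (w = -618*⅓ = -206)
M(S) = -7*S/(-206 + S) (M(S) = (S - 8*S)/(S - 206) = (-7*S)/(-206 + S) = -7*S/(-206 + S))
M(g) - 432369 = -7*(-297)/(-206 - 297) - 432369 = -7*(-297)/(-503) - 432369 = -7*(-297)*(-1/503) - 432369 = -2079/503 - 432369 = -217483686/503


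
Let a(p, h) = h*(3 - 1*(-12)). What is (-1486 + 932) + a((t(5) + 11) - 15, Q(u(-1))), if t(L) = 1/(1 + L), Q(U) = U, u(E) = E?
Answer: -569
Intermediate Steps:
a(p, h) = 15*h (a(p, h) = h*(3 + 12) = h*15 = 15*h)
(-1486 + 932) + a((t(5) + 11) - 15, Q(u(-1))) = (-1486 + 932) + 15*(-1) = -554 - 15 = -569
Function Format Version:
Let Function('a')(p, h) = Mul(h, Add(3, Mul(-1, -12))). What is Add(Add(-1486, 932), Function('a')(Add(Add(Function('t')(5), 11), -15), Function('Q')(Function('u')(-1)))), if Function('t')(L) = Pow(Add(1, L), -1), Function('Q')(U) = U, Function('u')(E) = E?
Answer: -569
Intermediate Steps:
Function('a')(p, h) = Mul(15, h) (Function('a')(p, h) = Mul(h, Add(3, 12)) = Mul(h, 15) = Mul(15, h))
Add(Add(-1486, 932), Function('a')(Add(Add(Function('t')(5), 11), -15), Function('Q')(Function('u')(-1)))) = Add(Add(-1486, 932), Mul(15, -1)) = Add(-554, -15) = -569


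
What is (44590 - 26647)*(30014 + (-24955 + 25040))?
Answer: 540066357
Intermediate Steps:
(44590 - 26647)*(30014 + (-24955 + 25040)) = 17943*(30014 + 85) = 17943*30099 = 540066357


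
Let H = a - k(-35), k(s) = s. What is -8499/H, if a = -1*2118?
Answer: 8499/2083 ≈ 4.0802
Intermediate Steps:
a = -2118
H = -2083 (H = -2118 - 1*(-35) = -2118 + 35 = -2083)
-8499/H = -8499/(-2083) = -8499*(-1/2083) = 8499/2083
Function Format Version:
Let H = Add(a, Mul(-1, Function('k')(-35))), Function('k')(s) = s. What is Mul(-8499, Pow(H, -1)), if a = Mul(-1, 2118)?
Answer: Rational(8499, 2083) ≈ 4.0802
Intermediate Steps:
a = -2118
H = -2083 (H = Add(-2118, Mul(-1, -35)) = Add(-2118, 35) = -2083)
Mul(-8499, Pow(H, -1)) = Mul(-8499, Pow(-2083, -1)) = Mul(-8499, Rational(-1, 2083)) = Rational(8499, 2083)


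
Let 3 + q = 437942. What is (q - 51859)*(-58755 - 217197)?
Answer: -106539548160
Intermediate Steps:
q = 437939 (q = -3 + 437942 = 437939)
(q - 51859)*(-58755 - 217197) = (437939 - 51859)*(-58755 - 217197) = 386080*(-275952) = -106539548160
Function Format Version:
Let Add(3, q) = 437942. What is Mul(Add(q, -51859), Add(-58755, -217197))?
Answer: -106539548160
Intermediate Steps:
q = 437939 (q = Add(-3, 437942) = 437939)
Mul(Add(q, -51859), Add(-58755, -217197)) = Mul(Add(437939, -51859), Add(-58755, -217197)) = Mul(386080, -275952) = -106539548160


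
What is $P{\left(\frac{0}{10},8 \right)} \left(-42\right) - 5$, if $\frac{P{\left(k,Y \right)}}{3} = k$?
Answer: $-5$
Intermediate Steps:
$P{\left(k,Y \right)} = 3 k$
$P{\left(\frac{0}{10},8 \right)} \left(-42\right) - 5 = 3 \cdot \frac{0}{10} \left(-42\right) - 5 = 3 \cdot 0 \cdot \frac{1}{10} \left(-42\right) - 5 = 3 \cdot 0 \left(-42\right) - 5 = 0 \left(-42\right) - 5 = 0 - 5 = -5$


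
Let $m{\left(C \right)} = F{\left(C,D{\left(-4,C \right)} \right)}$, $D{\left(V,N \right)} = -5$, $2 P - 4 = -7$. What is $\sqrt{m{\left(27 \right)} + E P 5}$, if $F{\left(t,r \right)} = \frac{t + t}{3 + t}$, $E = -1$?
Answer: $\frac{\sqrt{930}}{10} \approx 3.0496$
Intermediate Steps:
$P = - \frac{3}{2}$ ($P = 2 + \frac{1}{2} \left(-7\right) = 2 - \frac{7}{2} = - \frac{3}{2} \approx -1.5$)
$F{\left(t,r \right)} = \frac{2 t}{3 + t}$
$m{\left(C \right)} = \frac{2 C}{3 + C}$
$\sqrt{m{\left(27 \right)} + E P 5} = \sqrt{2 \cdot 27 \frac{1}{3 + 27} + \left(-1\right) \left(- \frac{3}{2}\right) 5} = \sqrt{2 \cdot 27 \cdot \frac{1}{30} + \frac{3}{2} \cdot 5} = \sqrt{2 \cdot 27 \cdot \frac{1}{30} + \frac{15}{2}} = \sqrt{\frac{9}{5} + \frac{15}{2}} = \sqrt{\frac{93}{10}} = \frac{\sqrt{930}}{10}$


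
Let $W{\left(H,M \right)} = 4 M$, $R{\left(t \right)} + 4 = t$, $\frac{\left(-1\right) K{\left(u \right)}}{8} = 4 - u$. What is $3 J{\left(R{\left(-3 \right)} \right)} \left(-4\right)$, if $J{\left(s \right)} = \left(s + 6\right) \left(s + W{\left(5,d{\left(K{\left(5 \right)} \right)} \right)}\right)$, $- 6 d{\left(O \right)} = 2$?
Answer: $-100$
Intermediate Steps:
$K{\left(u \right)} = -32 + 8 u$ ($K{\left(u \right)} = - 8 \left(4 - u\right) = -32 + 8 u$)
$R{\left(t \right)} = -4 + t$
$d{\left(O \right)} = - \frac{1}{3}$ ($d{\left(O \right)} = \left(- \frac{1}{6}\right) 2 = - \frac{1}{3}$)
$J{\left(s \right)} = \left(6 + s\right) \left(- \frac{4}{3} + s\right)$ ($J{\left(s \right)} = \left(s + 6\right) \left(s + 4 \left(- \frac{1}{3}\right)\right) = \left(6 + s\right) \left(s - \frac{4}{3}\right) = \left(6 + s\right) \left(- \frac{4}{3} + s\right)$)
$3 J{\left(R{\left(-3 \right)} \right)} \left(-4\right) = 3 \left(-8 + \left(-4 - 3\right)^{2} + \frac{14 \left(-4 - 3\right)}{3}\right) \left(-4\right) = 3 \left(-8 + \left(-7\right)^{2} + \frac{14}{3} \left(-7\right)\right) \left(-4\right) = 3 \left(-8 + 49 - \frac{98}{3}\right) \left(-4\right) = 3 \cdot \frac{25}{3} \left(-4\right) = 25 \left(-4\right) = -100$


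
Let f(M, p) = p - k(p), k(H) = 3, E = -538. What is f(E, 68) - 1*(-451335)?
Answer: 451400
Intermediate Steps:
f(M, p) = -3 + p (f(M, p) = p - 1*3 = p - 3 = -3 + p)
f(E, 68) - 1*(-451335) = (-3 + 68) - 1*(-451335) = 65 + 451335 = 451400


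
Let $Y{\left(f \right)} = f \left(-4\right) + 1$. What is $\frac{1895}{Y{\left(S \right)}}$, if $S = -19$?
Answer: $\frac{1895}{77} \approx 24.61$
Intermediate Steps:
$Y{\left(f \right)} = 1 - 4 f$ ($Y{\left(f \right)} = - 4 f + 1 = 1 - 4 f$)
$\frac{1895}{Y{\left(S \right)}} = \frac{1895}{1 - -76} = \frac{1895}{1 + 76} = \frac{1895}{77}$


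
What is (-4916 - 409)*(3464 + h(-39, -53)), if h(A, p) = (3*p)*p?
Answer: -63319575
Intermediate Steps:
h(A, p) = 3*p²
(-4916 - 409)*(3464 + h(-39, -53)) = (-4916 - 409)*(3464 + 3*(-53)²) = -5325*(3464 + 3*2809) = -5325*(3464 + 8427) = -5325*11891 = -63319575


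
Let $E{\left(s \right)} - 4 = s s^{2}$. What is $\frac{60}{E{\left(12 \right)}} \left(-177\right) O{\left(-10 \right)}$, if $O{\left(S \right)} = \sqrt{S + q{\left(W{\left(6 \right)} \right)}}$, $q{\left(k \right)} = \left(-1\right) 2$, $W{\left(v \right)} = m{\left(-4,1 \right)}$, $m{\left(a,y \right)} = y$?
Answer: $- \frac{5310 i \sqrt{3}}{433} \approx - 21.241 i$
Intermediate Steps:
$W{\left(v \right)} = 1$
$E{\left(s \right)} = 4 + s^{3}$ ($E{\left(s \right)} = 4 + s s^{2} = 4 + s^{3}$)
$q{\left(k \right)} = -2$
$O{\left(S \right)} = \sqrt{-2 + S}$ ($O{\left(S \right)} = \sqrt{S - 2} = \sqrt{-2 + S}$)
$\frac{60}{E{\left(12 \right)}} \left(-177\right) O{\left(-10 \right)} = \frac{60}{4 + 12^{3}} \left(-177\right) \sqrt{-2 - 10} = \frac{60}{4 + 1728} \left(-177\right) \sqrt{-12} = \frac{60}{1732} \left(-177\right) 2 i \sqrt{3} = 60 \cdot \frac{1}{1732} \left(-177\right) 2 i \sqrt{3} = \frac{15}{433} \left(-177\right) 2 i \sqrt{3} = - \frac{2655 \cdot 2 i \sqrt{3}}{433} = - \frac{5310 i \sqrt{3}}{433}$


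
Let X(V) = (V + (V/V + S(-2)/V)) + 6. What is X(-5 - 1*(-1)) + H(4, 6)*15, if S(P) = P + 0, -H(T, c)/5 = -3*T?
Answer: 1807/2 ≈ 903.50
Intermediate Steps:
H(T, c) = 15*T (H(T, c) = -(-15)*T = 15*T)
S(P) = P
X(V) = 7 + V - 2/V (X(V) = (V + (V/V - 2/V)) + 6 = (V + (1 - 2/V)) + 6 = (1 + V - 2/V) + 6 = 7 + V - 2/V)
X(-5 - 1*(-1)) + H(4, 6)*15 = (7 + (-5 - 1*(-1)) - 2/(-5 - 1*(-1))) + (15*4)*15 = (7 + (-5 + 1) - 2/(-5 + 1)) + 60*15 = (7 - 4 - 2/(-4)) + 900 = (7 - 4 - 2*(-1/4)) + 900 = (7 - 4 + 1/2) + 900 = 7/2 + 900 = 1807/2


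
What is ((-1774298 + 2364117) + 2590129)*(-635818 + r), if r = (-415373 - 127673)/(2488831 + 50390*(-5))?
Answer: -4522680237531891392/2236881 ≈ -2.0219e+12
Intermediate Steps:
r = -543046/2236881 (r = -543046/(2488831 - 251950) = -543046/2236881 ≈ -0.24277)
((-1774298 + 2364117) + 2590129)*(-635818 + r) = ((-1774298 + 2364117) + 2590129)*(-635818 - 543046/2236881) = (589819 + 2590129)*(-1422249746704/2236881) = 3179948*(-1422249746704/2236881) = -4522680237531891392/2236881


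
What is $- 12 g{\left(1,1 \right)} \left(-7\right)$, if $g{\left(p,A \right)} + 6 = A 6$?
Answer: $0$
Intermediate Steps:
$g{\left(p,A \right)} = -6 + 6 A$ ($g{\left(p,A \right)} = -6 + A 6 = -6 + 6 A$)
$- 12 g{\left(1,1 \right)} \left(-7\right) = - 12 \left(-6 + 6 \cdot 1\right) \left(-7\right) = - 12 \left(-6 + 6\right) \left(-7\right) = \left(-12\right) 0 \left(-7\right) = 0 \left(-7\right) = 0$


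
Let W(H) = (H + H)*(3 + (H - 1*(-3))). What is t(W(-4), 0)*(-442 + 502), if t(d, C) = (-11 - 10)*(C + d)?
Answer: 20160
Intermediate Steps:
W(H) = 2*H*(6 + H) (W(H) = (2*H)*(3 + (H + 3)) = (2*H)*(3 + (3 + H)) = (2*H)*(6 + H) = 2*H*(6 + H))
t(d, C) = -21*C - 21*d (t(d, C) = -21*(C + d) = -21*C - 21*d)
t(W(-4), 0)*(-442 + 502) = (-21*0 - 42*(-4)*(6 - 4))*(-442 + 502) = (0 - 42*(-4)*2)*60 = (0 - 21*(-16))*60 = (0 + 336)*60 = 336*60 = 20160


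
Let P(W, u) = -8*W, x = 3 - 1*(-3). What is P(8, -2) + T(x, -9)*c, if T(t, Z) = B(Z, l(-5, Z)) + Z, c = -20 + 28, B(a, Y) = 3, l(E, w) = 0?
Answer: -112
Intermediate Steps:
x = 6 (x = 3 + 3 = 6)
c = 8
T(t, Z) = 3 + Z
P(8, -2) + T(x, -9)*c = -8*8 + (3 - 9)*8 = -64 - 6*8 = -64 - 48 = -112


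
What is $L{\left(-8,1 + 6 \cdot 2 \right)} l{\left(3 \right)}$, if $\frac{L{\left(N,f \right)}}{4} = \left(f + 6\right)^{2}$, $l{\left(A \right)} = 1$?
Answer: $1444$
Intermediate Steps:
$L{\left(N,f \right)} = 4 \left(6 + f\right)^{2}$ ($L{\left(N,f \right)} = 4 \left(f + 6\right)^{2} = 4 \left(6 + f\right)^{2}$)
$L{\left(-8,1 + 6 \cdot 2 \right)} l{\left(3 \right)} = 4 \left(6 + \left(1 + 6 \cdot 2\right)\right)^{2} \cdot 1 = 4 \left(6 + \left(1 + 12\right)\right)^{2} \cdot 1 = 4 \left(6 + 13\right)^{2} \cdot 1 = 4 \cdot 19^{2} \cdot 1 = 4 \cdot 361 \cdot 1 = 1444 \cdot 1 = 1444$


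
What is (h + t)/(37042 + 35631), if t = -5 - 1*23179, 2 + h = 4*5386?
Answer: -1642/72673 ≈ -0.022594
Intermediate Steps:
h = 21542 (h = -2 + 4*5386 = -2 + 21544 = 21542)
t = -23184 (t = -5 - 23179 = -23184)
(h + t)/(37042 + 35631) = (21542 - 23184)/(37042 + 35631) = -1642/72673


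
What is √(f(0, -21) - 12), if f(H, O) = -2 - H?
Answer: I*√14 ≈ 3.7417*I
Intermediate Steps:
√(f(0, -21) - 12) = √((-2 - 1*0) - 12) = √((-2 + 0) - 12) = √(-2 - 12) = √(-14) = I*√14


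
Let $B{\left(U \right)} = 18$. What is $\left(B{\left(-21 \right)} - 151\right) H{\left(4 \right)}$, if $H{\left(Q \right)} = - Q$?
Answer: $532$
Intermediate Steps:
$\left(B{\left(-21 \right)} - 151\right) H{\left(4 \right)} = \left(18 - 151\right) \left(\left(-1\right) 4\right) = \left(-133\right) \left(-4\right) = 532$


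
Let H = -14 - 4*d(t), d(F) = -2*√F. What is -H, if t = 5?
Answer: 14 - 8*√5 ≈ -3.8885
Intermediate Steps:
H = -14 + 8*√5 (H = -14 - (-8)*√5 = -14 + 8*√5 ≈ 3.8885)
-H = -(-14 + 8*√5) = 14 - 8*√5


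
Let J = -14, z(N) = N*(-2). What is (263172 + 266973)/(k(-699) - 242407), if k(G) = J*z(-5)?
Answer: -176715/80849 ≈ -2.1857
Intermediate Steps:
z(N) = -2*N
k(G) = -140 (k(G) = -(-28)*(-5) = -14*10 = -140)
(263172 + 266973)/(k(-699) - 242407) = (263172 + 266973)/(-140 - 242407) = 530145/(-242547) = 530145*(-1/242547) = -176715/80849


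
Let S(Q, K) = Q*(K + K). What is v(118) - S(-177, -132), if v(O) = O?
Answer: -46610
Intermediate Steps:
S(Q, K) = 2*K*Q (S(Q, K) = Q*(2*K) = 2*K*Q)
v(118) - S(-177, -132) = 118 - 2*(-132)*(-177) = 118 - 1*46728 = 118 - 46728 = -46610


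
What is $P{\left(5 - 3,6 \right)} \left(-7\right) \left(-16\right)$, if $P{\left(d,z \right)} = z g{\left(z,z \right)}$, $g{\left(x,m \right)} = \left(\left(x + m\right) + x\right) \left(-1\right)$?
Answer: $-12096$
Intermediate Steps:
$g{\left(x,m \right)} = - m - 2 x$ ($g{\left(x,m \right)} = \left(\left(m + x\right) + x\right) \left(-1\right) = \left(m + 2 x\right) \left(-1\right) = - m - 2 x$)
$P{\left(d,z \right)} = - 3 z^{2}$ ($P{\left(d,z \right)} = z \left(- z - 2 z\right) = z \left(- 3 z\right) = - 3 z^{2}$)
$P{\left(5 - 3,6 \right)} \left(-7\right) \left(-16\right) = - 3 \cdot 6^{2} \left(-7\right) \left(-16\right) = \left(-3\right) 36 \left(-7\right) \left(-16\right) = \left(-108\right) \left(-7\right) \left(-16\right) = 756 \left(-16\right) = -12096$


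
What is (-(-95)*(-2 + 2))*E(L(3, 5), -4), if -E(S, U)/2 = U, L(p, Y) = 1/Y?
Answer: 0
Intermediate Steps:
E(S, U) = -2*U
(-(-95)*(-2 + 2))*E(L(3, 5), -4) = (-(-95)*(-2 + 2))*(-2*(-4)) = -(-95)*0*8 = -19*0*8 = 0*8 = 0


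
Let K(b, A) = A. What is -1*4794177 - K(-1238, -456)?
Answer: -4793721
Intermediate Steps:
-1*4794177 - K(-1238, -456) = -1*4794177 - 1*(-456) = -4794177 + 456 = -4793721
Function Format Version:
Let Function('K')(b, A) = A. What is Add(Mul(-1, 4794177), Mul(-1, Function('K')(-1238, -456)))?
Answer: -4793721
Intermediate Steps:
Add(Mul(-1, 4794177), Mul(-1, Function('K')(-1238, -456))) = Add(Mul(-1, 4794177), Mul(-1, -456)) = Add(-4794177, 456) = -4793721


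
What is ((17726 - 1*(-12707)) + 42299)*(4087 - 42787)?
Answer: -2814728400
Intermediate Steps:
((17726 - 1*(-12707)) + 42299)*(4087 - 42787) = ((17726 + 12707) + 42299)*(-38700) = (30433 + 42299)*(-38700) = 72732*(-38700) = -2814728400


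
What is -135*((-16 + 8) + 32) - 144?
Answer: -3384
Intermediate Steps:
-135*((-16 + 8) + 32) - 144 = -135*(-8 + 32) - 144 = -135*24 - 144 = -3240 - 144 = -3384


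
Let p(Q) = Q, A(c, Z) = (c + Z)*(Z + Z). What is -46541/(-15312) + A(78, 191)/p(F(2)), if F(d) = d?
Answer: 71523799/1392 ≈ 51382.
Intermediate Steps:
A(c, Z) = 2*Z*(Z + c) (A(c, Z) = (Z + c)*(2*Z) = 2*Z*(Z + c))
-46541/(-15312) + A(78, 191)/p(F(2)) = -46541/(-15312) + (2*191*(191 + 78))/2 = -46541*(-1/15312) + (2*191*269)*(½) = 4231/1392 + 102758*(½) = 4231/1392 + 51379 = 71523799/1392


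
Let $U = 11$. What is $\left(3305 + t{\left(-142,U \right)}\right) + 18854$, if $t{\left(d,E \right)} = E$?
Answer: $22170$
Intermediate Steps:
$\left(3305 + t{\left(-142,U \right)}\right) + 18854 = \left(3305 + 11\right) + 18854 = 3316 + 18854 = 22170$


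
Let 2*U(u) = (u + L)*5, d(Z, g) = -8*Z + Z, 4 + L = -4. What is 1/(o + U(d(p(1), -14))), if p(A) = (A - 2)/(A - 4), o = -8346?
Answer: -6/50231 ≈ -0.00011945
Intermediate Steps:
L = -8 (L = -4 - 4 = -8)
p(A) = (-2 + A)/(-4 + A)
d(Z, g) = -7*Z
U(u) = -20 + 5*u/2 (U(u) = ((u - 8)*5)/2 = ((-8 + u)*5)/2 = (-40 + 5*u)/2 = -20 + 5*u/2)
1/(o + U(d(p(1), -14))) = 1/(-8346 + (-20 + 5*(-7*(-2 + 1)/(-4 + 1))/2)) = 1/(-8346 + (-20 + 5*(-7*(-1)/(-3))/2)) = 1/(-8346 + (-20 + 5*(-(-7)*(-1)/3)/2)) = 1/(-8346 + (-20 + 5*(-7*1/3)/2)) = 1/(-8346 + (-20 + (5/2)*(-7/3))) = 1/(-8346 + (-20 - 35/6)) = 1/(-8346 - 155/6) = 1/(-50231/6) = -6/50231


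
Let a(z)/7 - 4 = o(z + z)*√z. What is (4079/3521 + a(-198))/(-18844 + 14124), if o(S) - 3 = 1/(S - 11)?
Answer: -102667/16619120 - 1281*I*√22/96052 ≈ -0.0061776 - 0.062554*I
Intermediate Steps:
o(S) = 3 + 1/(-11 + S) (o(S) = 3 + 1/(S - 11) = 3 + 1/(-11 + S))
a(z) = 28 + 7*√z*(-32 + 6*z)/(-11 + 2*z) (a(z) = 28 + 7*(((-32 + 3*(z + z))/(-11 + (z + z)))*√z) = 28 + 7*(((-32 + 3*(2*z))/(-11 + 2*z))*√z) = 28 + 7*(((-32 + 6*z)/(-11 + 2*z))*√z) = 28 + 7*(√z*(-32 + 6*z)/(-11 + 2*z)) = 28 + 7*√z*(-32 + 6*z)/(-11 + 2*z))
(4079/3521 + a(-198))/(-18844 + 14124) = (4079/3521 + 14*(-22 + 4*(-198) + √(-198)*(-16 + 3*(-198)))/(-11 + 2*(-198)))/(-18844 + 14124) = (4079*(1/3521) + 14*(-22 - 792 + (3*I*√22)*(-16 - 594))/(-11 - 396))/(-4720) = (4079/3521 + 14*(-22 - 792 + (3*I*√22)*(-610))/(-407))*(-1/4720) = (4079/3521 + 14*(-1/407)*(-22 - 792 - 1830*I*√22))*(-1/4720) = (4079/3521 + 14*(-1/407)*(-814 - 1830*I*√22))*(-1/4720) = (4079/3521 + (28 + 25620*I*√22/407))*(-1/4720) = (102667/3521 + 25620*I*√22/407)*(-1/4720) = -102667/16619120 - 1281*I*√22/96052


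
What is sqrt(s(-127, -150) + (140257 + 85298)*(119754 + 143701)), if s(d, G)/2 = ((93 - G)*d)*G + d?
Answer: sqrt(59432850571) ≈ 2.4379e+5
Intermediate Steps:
s(d, G) = 2*d + 2*G*d*(93 - G) (s(d, G) = 2*(((93 - G)*d)*G + d) = 2*((d*(93 - G))*G + d) = 2*(G*d*(93 - G) + d) = 2*(d + G*d*(93 - G)) = 2*d + 2*G*d*(93 - G))
sqrt(s(-127, -150) + (140257 + 85298)*(119754 + 143701)) = sqrt(2*(-127)*(1 - 1*(-150)**2 + 93*(-150)) + (140257 + 85298)*(119754 + 143701)) = sqrt(2*(-127)*(1 - 1*22500 - 13950) + 225555*263455) = sqrt(2*(-127)*(1 - 22500 - 13950) + 59423592525) = sqrt(2*(-127)*(-36449) + 59423592525) = sqrt(9258046 + 59423592525) = sqrt(59432850571)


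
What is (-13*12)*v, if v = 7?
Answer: -1092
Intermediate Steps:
(-13*12)*v = -13*12*7 = -156*7 = -1092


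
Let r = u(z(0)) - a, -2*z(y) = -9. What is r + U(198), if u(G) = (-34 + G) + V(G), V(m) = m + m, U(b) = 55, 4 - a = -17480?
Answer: -34899/2 ≈ -17450.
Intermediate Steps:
a = 17484 (a = 4 - 1*(-17480) = 4 + 17480 = 17484)
z(y) = 9/2 (z(y) = -½*(-9) = 9/2)
V(m) = 2*m
u(G) = -34 + 3*G (u(G) = (-34 + G) + 2*G = -34 + 3*G)
r = -35009/2 (r = (-34 + 3*(9/2)) - 1*17484 = (-34 + 27/2) - 17484 = -41/2 - 17484 = -35009/2 ≈ -17505.)
r + U(198) = -35009/2 + 55 = -34899/2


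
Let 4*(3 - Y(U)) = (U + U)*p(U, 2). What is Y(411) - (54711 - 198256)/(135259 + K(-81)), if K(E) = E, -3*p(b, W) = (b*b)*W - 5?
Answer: 1564133726560/67589 ≈ 2.3142e+7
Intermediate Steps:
p(b, W) = 5/3 - W*b**2/3 (p(b, W) = -((b*b)*W - 5)/3 = -(b**2*W - 5)/3 = -(W*b**2 - 5)/3 = -(-5 + W*b**2)/3 = 5/3 - W*b**2/3)
Y(U) = 3 - U*(5/3 - 2*U**2/3)/2 (Y(U) = 3 - (U + U)*(5/3 - 1/3*2*U**2)/4 = 3 - 2*U*(5/3 - 2*U**2/3)/4 = 3 - U*(5/3 - 2*U**2/3)/2)
Y(411) - (54711 - 198256)/(135259 + K(-81)) = (3 + (1/6)*411*(-5 + 2*411**2)) - (54711 - 198256)/(135259 - 81) = (3 + (1/6)*411*(-5 + 2*168921)) - (-143545)/135178 = (3 + (1/6)*411*(-5 + 337842)) - (-143545)/135178 = (3 + (1/6)*411*337837) - 1*(-143545/135178) = (3 + 46283669/2) + 143545/135178 = 46283675/2 + 143545/135178 = 1564133726560/67589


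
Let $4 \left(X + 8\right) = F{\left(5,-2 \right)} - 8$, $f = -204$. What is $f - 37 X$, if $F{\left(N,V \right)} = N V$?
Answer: $\frac{517}{2} \approx 258.5$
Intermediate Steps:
$X = - \frac{25}{2}$ ($X = -8 + \frac{5 \left(-2\right) - 8}{4} = -8 + \frac{-10 - 8}{4} = -8 + \frac{1}{4} \left(-18\right) = -8 - \frac{9}{2} = - \frac{25}{2} \approx -12.5$)
$f - 37 X = -204 - - \frac{925}{2} = -204 + \frac{925}{2} = \frac{517}{2}$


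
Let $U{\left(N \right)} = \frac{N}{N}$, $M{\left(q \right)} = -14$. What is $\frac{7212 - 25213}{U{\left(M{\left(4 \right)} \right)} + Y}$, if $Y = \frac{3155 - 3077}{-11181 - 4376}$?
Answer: $- \frac{280041557}{15479} \approx -18092.0$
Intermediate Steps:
$U{\left(N \right)} = 1$
$Y = - \frac{78}{15557}$ ($Y = \frac{78}{-15557} = 78 \left(- \frac{1}{15557}\right) = - \frac{78}{15557} \approx -0.0050138$)
$\frac{7212 - 25213}{U{\left(M{\left(4 \right)} \right)} + Y} = \frac{7212 - 25213}{1 - \frac{78}{15557}} = - \frac{18001}{\frac{15479}{15557}} = \left(-18001\right) \frac{15557}{15479} = - \frac{280041557}{15479}$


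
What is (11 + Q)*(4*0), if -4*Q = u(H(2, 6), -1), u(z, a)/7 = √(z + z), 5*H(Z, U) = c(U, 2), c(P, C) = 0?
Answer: 0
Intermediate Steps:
H(Z, U) = 0 (H(Z, U) = (⅕)*0 = 0)
u(z, a) = 7*√2*√z (u(z, a) = 7*√(z + z) = 7*√(2*z) = 7*(√2*√z) = 7*√2*√z)
Q = 0 (Q = -7*√2*√0/4 = -7*√2*0/4 = -¼*0 = 0)
(11 + Q)*(4*0) = (11 + 0)*(4*0) = 11*0 = 0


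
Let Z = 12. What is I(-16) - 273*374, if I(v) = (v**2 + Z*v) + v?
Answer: -102054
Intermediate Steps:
I(v) = v**2 + 13*v (I(v) = (v**2 + 12*v) + v = v**2 + 13*v)
I(-16) - 273*374 = -16*(13 - 16) - 273*374 = -16*(-3) - 102102 = 48 - 102102 = -102054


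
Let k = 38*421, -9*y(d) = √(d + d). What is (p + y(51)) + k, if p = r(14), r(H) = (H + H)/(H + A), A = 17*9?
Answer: 2671694/167 - √102/9 ≈ 15997.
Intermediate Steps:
A = 153
r(H) = 2*H/(153 + H) (r(H) = (H + H)/(H + 153) = (2*H)/(153 + H) = 2*H/(153 + H))
y(d) = -√2*√d/9 (y(d) = -√(d + d)/9 = -√2*√d/9)
p = 28/167 (p = 2*14/(153 + 14) = 2*14/167 = 2*14*(1/167) = 28/167 ≈ 0.16766)
k = 15998
(p + y(51)) + k = (28/167 - √2*√51/9) + 15998 = (28/167 - √102/9) + 15998 = 2671694/167 - √102/9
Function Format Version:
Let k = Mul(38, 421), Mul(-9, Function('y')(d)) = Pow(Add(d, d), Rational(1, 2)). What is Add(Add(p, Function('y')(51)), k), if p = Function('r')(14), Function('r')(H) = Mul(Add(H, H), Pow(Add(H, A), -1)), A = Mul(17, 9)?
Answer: Add(Rational(2671694, 167), Mul(Rational(-1, 9), Pow(102, Rational(1, 2)))) ≈ 15997.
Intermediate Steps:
A = 153
Function('r')(H) = Mul(2, H, Pow(Add(153, H), -1)) (Function('r')(H) = Mul(Add(H, H), Pow(Add(H, 153), -1)) = Mul(Mul(2, H), Pow(Add(153, H), -1)) = Mul(2, H, Pow(Add(153, H), -1)))
Function('y')(d) = Mul(Rational(-1, 9), Pow(2, Rational(1, 2)), Pow(d, Rational(1, 2))) (Function('y')(d) = Mul(Rational(-1, 9), Pow(Add(d, d), Rational(1, 2))) = Mul(Rational(-1, 9), Pow(Mul(2, d), Rational(1, 2))) = Mul(Rational(-1, 9), Mul(Pow(2, Rational(1, 2)), Pow(d, Rational(1, 2)))) = Mul(Rational(-1, 9), Pow(2, Rational(1, 2)), Pow(d, Rational(1, 2))))
p = Rational(28, 167) (p = Mul(2, 14, Pow(Add(153, 14), -1)) = Mul(2, 14, Pow(167, -1)) = Mul(2, 14, Rational(1, 167)) = Rational(28, 167) ≈ 0.16766)
k = 15998
Add(Add(p, Function('y')(51)), k) = Add(Add(Rational(28, 167), Mul(Rational(-1, 9), Pow(2, Rational(1, 2)), Pow(51, Rational(1, 2)))), 15998) = Add(Add(Rational(28, 167), Mul(Rational(-1, 9), Pow(102, Rational(1, 2)))), 15998) = Add(Rational(2671694, 167), Mul(Rational(-1, 9), Pow(102, Rational(1, 2))))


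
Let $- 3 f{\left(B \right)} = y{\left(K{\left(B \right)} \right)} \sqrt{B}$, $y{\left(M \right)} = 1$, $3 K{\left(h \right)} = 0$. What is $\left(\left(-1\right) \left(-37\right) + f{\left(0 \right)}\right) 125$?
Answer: $4625$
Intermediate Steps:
$K{\left(h \right)} = 0$ ($K{\left(h \right)} = \frac{1}{3} \cdot 0 = 0$)
$f{\left(B \right)} = - \frac{\sqrt{B}}{3}$ ($f{\left(B \right)} = - \frac{1 \sqrt{B}}{3} = - \frac{\sqrt{B}}{3}$)
$\left(\left(-1\right) \left(-37\right) + f{\left(0 \right)}\right) 125 = \left(\left(-1\right) \left(-37\right) - \frac{\sqrt{0}}{3}\right) 125 = \left(37 - 0\right) 125 = \left(37 + 0\right) 125 = 37 \cdot 125 = 4625$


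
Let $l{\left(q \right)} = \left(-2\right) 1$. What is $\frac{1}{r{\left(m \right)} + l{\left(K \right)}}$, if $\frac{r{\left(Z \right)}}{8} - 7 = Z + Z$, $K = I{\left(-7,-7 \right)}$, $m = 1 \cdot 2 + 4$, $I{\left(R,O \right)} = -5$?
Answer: $\frac{1}{150} \approx 0.0066667$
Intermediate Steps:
$m = 6$ ($m = 2 + 4 = 6$)
$K = -5$
$r{\left(Z \right)} = 56 + 16 Z$ ($r{\left(Z \right)} = 56 + 8 \left(Z + Z\right) = 56 + 8 \cdot 2 Z = 56 + 16 Z$)
$l{\left(q \right)} = -2$
$\frac{1}{r{\left(m \right)} + l{\left(K \right)}} = \frac{1}{\left(56 + 16 \cdot 6\right) - 2} = \frac{1}{\left(56 + 96\right) - 2} = \frac{1}{152 - 2} = \frac{1}{150}$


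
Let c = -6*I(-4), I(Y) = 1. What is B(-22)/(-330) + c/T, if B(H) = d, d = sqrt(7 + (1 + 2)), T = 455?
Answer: -6/455 - sqrt(10)/330 ≈ -0.022769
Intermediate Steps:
d = sqrt(10) (d = sqrt(7 + 3) = sqrt(10) ≈ 3.1623)
B(H) = sqrt(10)
c = -6 (c = -6*1 = -6)
B(-22)/(-330) + c/T = sqrt(10)/(-330) - 6/455 = sqrt(10)*(-1/330) - 6*1/455 = -sqrt(10)/330 - 6/455 = -6/455 - sqrt(10)/330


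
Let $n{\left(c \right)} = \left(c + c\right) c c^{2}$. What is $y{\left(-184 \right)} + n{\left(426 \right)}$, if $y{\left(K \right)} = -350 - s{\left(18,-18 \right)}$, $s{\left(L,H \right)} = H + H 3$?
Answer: $65867076874$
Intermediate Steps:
$s{\left(L,H \right)} = 4 H$ ($s{\left(L,H \right)} = H + 3 H = 4 H$)
$n{\left(c \right)} = 2 c^{4}$ ($n{\left(c \right)} = 2 c c^{3} = 2 c^{4}$)
$y{\left(K \right)} = -278$ ($y{\left(K \right)} = -350 - 4 \left(-18\right) = -350 - -72 = -350 + 72 = -278$)
$y{\left(-184 \right)} + n{\left(426 \right)} = -278 + 2 \cdot 426^{4} = -278 + 2 \cdot 32933538576 = -278 + 65867077152 = 65867076874$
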